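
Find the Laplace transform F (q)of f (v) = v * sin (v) 2 * q/ (q^2 + 1)^2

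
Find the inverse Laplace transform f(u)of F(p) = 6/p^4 u^3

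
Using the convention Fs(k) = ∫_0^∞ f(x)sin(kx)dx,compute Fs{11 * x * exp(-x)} 22 * k/(k^2 + 1)^2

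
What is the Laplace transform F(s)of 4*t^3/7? 24/(7*s^4)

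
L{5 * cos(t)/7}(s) 5 * s/(7 * (s^2+1))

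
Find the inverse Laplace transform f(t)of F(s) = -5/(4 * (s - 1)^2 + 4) -5 * exp(t) * sin(t)/4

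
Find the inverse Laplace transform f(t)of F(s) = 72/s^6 3 * t^5/5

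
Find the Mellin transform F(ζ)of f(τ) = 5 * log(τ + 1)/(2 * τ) -5 * pi * csc(pi * ζ)/(2 * ζ - 2)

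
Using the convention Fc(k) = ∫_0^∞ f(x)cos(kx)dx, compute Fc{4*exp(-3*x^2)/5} 2*sqrt(3)*sqrt(pi)*exp(-k^2/12)/15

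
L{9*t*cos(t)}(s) 9*(s^2-1)/(s^2+1)^2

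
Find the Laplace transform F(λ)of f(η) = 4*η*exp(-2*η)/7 4/(7*(λ + 2)^2)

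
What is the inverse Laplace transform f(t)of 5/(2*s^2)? 5*t/2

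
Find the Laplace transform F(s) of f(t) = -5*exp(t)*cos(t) 5*(1 - s) /((s - 1) ^2 + 1) 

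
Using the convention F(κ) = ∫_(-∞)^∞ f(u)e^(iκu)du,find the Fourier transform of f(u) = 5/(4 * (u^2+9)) 5 * pi * exp(-3 * Abs(κ))/12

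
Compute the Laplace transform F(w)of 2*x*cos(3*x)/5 2*(w^2 - 9)/(5*(w^2 + 9)^2)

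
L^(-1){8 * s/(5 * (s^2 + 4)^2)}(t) 2 * t * sin(2 * t)/5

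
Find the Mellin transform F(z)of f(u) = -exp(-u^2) -gamma(z/2)/2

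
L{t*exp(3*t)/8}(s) 1/(8*(s - 3)^2)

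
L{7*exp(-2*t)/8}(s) 7/(8*(s + 2))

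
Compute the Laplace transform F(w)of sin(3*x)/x atan(3/w)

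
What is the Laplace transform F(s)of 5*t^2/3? 10/(3*s^3)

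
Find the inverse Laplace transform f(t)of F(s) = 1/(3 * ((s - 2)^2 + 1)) exp(2 * t) * sin(t)/3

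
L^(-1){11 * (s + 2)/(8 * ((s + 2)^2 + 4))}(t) 11 * exp(-2 * t) * cos(2 * t)/8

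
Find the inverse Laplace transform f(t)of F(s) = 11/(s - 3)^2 11 * t * exp(3 * t)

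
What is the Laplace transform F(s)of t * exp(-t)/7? 1/(7 * (s + 1)^2)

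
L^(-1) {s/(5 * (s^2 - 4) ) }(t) cosh(2 * t) /5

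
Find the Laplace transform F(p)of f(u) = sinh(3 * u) 3/(p^2 - 9)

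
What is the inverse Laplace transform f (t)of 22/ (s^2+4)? 11*sin (2*t)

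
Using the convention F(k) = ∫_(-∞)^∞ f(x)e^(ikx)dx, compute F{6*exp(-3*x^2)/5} 2*sqrt(3)*sqrt(pi)*exp(-k^2/12)/5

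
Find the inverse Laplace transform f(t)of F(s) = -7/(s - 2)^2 -7*t*exp(2*t)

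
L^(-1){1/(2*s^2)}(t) t/2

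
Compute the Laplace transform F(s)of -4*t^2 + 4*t 4/s^2 - 8/s^3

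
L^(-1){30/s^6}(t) t^5/4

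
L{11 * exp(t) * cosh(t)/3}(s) 11 * (s - 1)/(3 * s * (s - 2))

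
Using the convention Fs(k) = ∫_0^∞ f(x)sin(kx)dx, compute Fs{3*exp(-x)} 3*k/(k^2+1)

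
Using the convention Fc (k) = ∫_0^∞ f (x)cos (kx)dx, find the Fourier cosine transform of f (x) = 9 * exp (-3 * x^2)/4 3 * sqrt (3) * sqrt (pi) * exp (-k^2/12)/8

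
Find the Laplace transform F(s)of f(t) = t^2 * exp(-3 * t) 2/(s + 3)^3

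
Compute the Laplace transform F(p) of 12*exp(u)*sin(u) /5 12/(5*((p - 1) ^2 + 1) ) 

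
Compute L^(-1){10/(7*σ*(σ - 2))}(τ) 10*exp(τ)*sinh(τ)/7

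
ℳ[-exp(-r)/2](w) -gamma(w)/2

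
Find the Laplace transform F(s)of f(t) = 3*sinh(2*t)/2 3/(s^2-4)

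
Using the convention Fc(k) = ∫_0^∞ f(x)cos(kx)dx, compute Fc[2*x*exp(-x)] 2*(1 - k^2)/(k^2 + 1)^2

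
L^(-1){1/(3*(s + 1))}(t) exp(-t)/3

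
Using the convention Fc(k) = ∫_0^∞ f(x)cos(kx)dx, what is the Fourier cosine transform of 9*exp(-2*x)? 18/(k^2 + 4)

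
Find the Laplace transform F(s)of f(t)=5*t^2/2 5/s^3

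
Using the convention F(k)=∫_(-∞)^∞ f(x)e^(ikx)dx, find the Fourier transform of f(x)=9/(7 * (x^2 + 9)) 3 * pi * exp(-3 * Abs(k))/7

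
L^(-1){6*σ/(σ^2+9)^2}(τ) τ*sin(3*τ)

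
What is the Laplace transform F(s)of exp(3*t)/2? 1/(2*(s - 3))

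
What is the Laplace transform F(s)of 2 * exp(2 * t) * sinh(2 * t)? 4/(s * (s - 4))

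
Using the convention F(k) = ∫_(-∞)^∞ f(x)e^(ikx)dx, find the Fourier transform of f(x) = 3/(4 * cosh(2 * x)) 3 * pi/(8 * cosh(pi * k/4))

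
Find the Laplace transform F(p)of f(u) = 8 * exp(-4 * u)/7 8/(7 * (p+4))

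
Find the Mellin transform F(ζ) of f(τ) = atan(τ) -pi*sec(pi*ζ/2) /(2*ζ) 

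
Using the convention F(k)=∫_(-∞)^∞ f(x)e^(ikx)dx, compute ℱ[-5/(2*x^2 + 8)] -5*pi*exp(-2*Abs(k))/4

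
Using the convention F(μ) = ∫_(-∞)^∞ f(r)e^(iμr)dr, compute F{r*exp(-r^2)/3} I*sqrt(pi)*μ*exp(-μ^2/4)/6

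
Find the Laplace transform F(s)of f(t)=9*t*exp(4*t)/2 9/(2*(s - 4)^2)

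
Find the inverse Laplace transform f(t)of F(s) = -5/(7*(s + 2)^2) -5*t*exp(-2*t)/7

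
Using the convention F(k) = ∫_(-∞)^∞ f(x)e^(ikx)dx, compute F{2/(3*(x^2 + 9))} 2*pi*exp(-3*Abs(k))/9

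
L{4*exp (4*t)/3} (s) 4/ (3*(s - 4))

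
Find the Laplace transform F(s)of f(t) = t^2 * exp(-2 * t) 2/(s + 2)^3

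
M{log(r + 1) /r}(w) -pi*csc(pi*w) /(w - 1) 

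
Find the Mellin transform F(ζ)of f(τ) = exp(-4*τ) gamma(ζ)/4^ζ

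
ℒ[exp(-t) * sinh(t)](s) 1/(s * (s + 2))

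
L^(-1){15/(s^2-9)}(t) 5 * sinh(3 * t)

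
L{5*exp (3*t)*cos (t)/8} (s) 5*(s - 3)/ (8*( (s - 3)^2 + 1))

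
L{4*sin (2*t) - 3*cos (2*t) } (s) 8/ (s^2 + 4) - 3*s/ (s^2 + 4) 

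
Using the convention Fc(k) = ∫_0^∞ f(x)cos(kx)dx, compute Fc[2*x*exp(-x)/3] 2*(1 - k^2)/(3*(k^2 + 1)^2)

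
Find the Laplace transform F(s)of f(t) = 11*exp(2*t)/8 11/(8*(s - 2))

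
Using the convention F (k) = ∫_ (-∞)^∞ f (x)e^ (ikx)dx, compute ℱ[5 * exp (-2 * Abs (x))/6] 10/ (3 * (k^2 + 4))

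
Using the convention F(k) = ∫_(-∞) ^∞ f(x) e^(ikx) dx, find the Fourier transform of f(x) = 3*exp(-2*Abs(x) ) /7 12/(7*(k^2 + 4) ) 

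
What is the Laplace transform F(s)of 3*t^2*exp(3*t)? 6/(s - 3)^3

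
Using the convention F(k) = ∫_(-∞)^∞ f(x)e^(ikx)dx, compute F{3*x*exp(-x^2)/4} 3*I*sqrt(pi)*k*exp(-k^2/4)/8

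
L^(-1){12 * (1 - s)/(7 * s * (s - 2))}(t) -12 * exp(t) * cosh(t)/7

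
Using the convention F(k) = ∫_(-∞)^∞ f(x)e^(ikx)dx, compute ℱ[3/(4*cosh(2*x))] 3*pi/(8*cosh(pi*k/4))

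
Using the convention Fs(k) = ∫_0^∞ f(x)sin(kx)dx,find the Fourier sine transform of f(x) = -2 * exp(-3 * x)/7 -2 * k/(7 * k^2 + 63)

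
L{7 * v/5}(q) 7/(5 * q^2)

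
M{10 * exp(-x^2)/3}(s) 5 * gamma(s/2)/3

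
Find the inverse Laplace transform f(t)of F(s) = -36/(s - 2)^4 -6 * t^3 * exp(2 * t)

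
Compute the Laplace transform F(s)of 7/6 7/(6*s)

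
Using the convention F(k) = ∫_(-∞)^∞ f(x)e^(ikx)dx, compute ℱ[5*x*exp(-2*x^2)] 5*sqrt(2)*I*sqrt(pi)*k*exp(-k^2/8)/8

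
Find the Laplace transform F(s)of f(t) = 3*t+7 7/s+3/s^2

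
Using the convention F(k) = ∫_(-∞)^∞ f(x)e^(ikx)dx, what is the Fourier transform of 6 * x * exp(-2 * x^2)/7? 3 * sqrt(2) * I * sqrt(pi) * k * exp(-k^2/8)/28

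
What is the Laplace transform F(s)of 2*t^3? 12/s^4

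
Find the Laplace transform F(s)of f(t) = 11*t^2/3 22/(3*s^3)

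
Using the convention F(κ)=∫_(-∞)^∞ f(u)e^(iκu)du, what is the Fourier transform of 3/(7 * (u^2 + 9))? pi * exp(-3 * Abs(κ))/7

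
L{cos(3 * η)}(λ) λ/(λ^2 + 9)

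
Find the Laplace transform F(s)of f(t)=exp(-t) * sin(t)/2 1/(2 * ((s + 1)^2 + 1))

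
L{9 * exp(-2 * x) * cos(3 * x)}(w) 9 * (w + 2)/((w + 2)^2 + 9)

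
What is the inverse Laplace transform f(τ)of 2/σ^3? τ^2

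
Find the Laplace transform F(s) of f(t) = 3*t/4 3/(4*s^2) 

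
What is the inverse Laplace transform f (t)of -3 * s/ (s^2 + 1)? -3 * cos (t)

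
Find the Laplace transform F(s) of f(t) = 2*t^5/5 48/s^6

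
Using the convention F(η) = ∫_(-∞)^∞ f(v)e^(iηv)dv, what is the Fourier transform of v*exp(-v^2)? I*sqrt(pi)*η*exp(-η^2/4)/2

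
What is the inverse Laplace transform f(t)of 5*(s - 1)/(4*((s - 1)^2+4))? 5*exp(t)*cos(2*t)/4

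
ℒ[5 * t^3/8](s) 15/(4 * s^4)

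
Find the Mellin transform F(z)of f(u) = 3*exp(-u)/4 3*gamma(z)/4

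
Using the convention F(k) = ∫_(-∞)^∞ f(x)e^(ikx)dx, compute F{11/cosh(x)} 11 * pi/cosh(pi * k/2)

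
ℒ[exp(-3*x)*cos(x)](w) (w + 3)/((w + 3)^2 + 1)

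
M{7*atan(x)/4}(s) -7*pi*sec(pi*s/2)/(8*s)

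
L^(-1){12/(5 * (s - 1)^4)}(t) 2 * t^3 * exp(t)/5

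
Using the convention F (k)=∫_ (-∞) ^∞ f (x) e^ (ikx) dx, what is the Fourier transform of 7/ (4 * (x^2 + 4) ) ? 7 * pi * exp (-2 * Abs (k) ) /8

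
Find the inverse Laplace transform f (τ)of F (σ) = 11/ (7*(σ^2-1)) 11*sinh (τ)/7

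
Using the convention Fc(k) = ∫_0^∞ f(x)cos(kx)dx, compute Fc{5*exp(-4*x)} 20/(k^2+16)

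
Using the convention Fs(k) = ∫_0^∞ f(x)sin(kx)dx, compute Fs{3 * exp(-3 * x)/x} 3 * atan(k/3)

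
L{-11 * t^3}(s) -66/s^4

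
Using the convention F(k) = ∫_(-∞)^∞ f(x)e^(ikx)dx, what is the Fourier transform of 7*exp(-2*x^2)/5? 7*sqrt(2)*sqrt(pi)*exp(-k^2/8)/10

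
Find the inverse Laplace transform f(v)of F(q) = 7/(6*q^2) 7*v/6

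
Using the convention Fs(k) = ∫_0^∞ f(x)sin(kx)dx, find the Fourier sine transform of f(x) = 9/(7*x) 9*pi/14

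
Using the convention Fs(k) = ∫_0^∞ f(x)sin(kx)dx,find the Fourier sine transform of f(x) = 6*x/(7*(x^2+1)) 3*pi*exp(-k)/7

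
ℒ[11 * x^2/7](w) 22/(7 * w^3)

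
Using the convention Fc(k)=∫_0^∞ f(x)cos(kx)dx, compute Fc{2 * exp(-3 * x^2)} sqrt(3) * sqrt(pi) * exp(-k^2/12)/3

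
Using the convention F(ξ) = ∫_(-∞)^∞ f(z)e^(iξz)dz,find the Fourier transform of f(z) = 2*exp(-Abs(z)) 4/(ξ^2 + 1)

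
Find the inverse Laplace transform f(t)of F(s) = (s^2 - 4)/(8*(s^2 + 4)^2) t*cos(2*t)/8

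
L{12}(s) 12/s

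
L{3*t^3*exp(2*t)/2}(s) 9/(s - 2)^4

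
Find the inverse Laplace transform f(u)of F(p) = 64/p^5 8*u^4/3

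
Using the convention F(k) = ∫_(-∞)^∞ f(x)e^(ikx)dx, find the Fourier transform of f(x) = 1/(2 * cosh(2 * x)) pi/(4 * cosh(pi * k/4))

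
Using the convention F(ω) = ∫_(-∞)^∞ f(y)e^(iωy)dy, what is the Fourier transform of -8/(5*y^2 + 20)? -4*pi*exp(-2*Abs(ω))/5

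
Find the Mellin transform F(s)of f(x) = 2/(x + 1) 2 * pi * csc(pi * s)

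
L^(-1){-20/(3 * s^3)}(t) -10 * t^2/3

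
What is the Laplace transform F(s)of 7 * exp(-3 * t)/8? 7/(8 * (s + 3))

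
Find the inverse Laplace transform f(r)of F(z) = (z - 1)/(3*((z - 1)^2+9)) exp(r)*cos(3*r)/3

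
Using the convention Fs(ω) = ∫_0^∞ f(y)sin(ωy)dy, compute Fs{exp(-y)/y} atan(ω)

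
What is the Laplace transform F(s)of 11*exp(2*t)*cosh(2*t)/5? 11*(s - 2)/(5*s*(s - 4))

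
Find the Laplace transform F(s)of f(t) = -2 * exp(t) -2/(s - 1)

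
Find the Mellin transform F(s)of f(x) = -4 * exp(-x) -4 * gamma(s)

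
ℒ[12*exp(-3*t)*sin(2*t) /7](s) 24/(7*((s + 3) ^2 + 4) ) 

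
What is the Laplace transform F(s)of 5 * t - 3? 5/s^2 - 3/s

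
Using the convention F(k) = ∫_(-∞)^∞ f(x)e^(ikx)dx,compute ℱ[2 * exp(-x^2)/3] 2 * sqrt(pi) * exp(-k^2/4)/3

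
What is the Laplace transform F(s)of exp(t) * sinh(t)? 1/(s * (s - 2))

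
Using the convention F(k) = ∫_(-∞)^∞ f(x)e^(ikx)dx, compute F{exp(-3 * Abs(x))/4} 3/(2 * (k^2 + 9))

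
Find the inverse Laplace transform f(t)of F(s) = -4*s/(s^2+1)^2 -2*t*sin(t)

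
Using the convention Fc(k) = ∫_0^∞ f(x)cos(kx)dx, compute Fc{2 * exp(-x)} 2/(k^2 + 1)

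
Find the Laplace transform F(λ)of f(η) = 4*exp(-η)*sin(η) 4/((λ+1)^2+1)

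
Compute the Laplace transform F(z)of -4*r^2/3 -8/(3*z^3)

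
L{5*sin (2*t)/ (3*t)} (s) 5*atan (2/s)/3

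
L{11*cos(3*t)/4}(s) 11*s/(4*(s^2 + 9))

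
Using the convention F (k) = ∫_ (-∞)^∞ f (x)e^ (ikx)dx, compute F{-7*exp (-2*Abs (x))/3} -28/ (3*k^2 + 12)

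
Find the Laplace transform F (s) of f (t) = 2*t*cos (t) 2*(s^2 - 1) / (s^2 + 1) ^2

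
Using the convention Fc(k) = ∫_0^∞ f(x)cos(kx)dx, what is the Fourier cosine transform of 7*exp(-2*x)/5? 14/(5*(k^2 + 4))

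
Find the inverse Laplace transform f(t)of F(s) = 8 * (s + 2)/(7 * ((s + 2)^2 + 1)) 8 * exp(-2 * t) * cos(t)/7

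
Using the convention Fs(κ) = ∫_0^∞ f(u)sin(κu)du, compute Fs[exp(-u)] κ/(κ^2 + 1)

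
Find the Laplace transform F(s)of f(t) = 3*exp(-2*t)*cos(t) 3*(s + 2)/((s + 2)^2 + 1)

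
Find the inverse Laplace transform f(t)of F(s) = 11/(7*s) 11/7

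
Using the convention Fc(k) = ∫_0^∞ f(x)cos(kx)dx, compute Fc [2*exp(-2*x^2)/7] sqrt(2)*sqrt(pi)*exp(-k^2/8)/14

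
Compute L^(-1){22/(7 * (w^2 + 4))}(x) 11 * sin(2 * x)/7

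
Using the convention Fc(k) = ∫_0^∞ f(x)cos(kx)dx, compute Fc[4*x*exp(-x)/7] 4*(1 - k^2)/(7*(k^2 + 1)^2)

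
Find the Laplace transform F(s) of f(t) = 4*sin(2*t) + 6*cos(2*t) 6*s/(s^2 + 4) + 8/(s^2 + 4) 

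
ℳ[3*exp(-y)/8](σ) 3*gamma(σ)/8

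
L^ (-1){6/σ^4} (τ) τ^3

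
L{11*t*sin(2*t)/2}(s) 22*s/(s^2 + 4)^2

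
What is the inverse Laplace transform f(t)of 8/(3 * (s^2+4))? 4 * sin(2 * t)/3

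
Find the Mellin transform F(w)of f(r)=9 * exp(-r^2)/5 9 * gamma(w/2)/10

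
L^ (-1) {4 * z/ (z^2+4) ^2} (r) r * sin (2 * r) 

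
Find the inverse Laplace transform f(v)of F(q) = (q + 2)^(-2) v * exp(-2 * v)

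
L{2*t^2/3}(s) 4/(3*s^3)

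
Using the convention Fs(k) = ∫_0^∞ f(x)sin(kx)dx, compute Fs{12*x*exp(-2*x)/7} 48*k/(7*(k^2 + 4)^2)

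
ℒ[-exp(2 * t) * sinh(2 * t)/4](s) -1/(2 * s * (s - 4))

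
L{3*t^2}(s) 6/s^3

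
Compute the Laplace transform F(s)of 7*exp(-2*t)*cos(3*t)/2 7*(s + 2)/(2*((s + 2)^2 + 9))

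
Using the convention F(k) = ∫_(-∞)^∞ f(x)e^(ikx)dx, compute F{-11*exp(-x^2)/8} -11*sqrt(pi)*exp(-k^2/4)/8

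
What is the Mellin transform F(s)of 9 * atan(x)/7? -9 * pi * sec(pi * s/2)/(14 * s)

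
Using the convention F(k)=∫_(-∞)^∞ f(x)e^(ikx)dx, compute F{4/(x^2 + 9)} 4*pi*exp(-3*Abs(k))/3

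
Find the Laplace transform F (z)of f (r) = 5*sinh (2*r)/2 5/ (z^2 - 4)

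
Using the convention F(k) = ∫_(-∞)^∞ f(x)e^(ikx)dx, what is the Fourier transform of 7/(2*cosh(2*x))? 7*pi/(4*cosh(pi*k/4))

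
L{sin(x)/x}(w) atan(1/w)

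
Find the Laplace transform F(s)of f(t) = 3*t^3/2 9/s^4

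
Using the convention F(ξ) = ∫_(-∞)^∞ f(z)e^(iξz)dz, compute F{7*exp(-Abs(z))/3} 14/(3*(ξ^2 + 1))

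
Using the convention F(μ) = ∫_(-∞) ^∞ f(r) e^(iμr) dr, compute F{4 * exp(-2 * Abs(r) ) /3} 16/(3 * (μ^2 + 4) ) 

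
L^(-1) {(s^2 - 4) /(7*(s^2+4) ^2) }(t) t*cos(2*t) /7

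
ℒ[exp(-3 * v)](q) 1/(q + 3)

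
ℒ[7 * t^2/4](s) 7/(2 * s^3)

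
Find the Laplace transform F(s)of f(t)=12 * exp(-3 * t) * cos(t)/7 12 * (s + 3)/(7 * ((s + 3)^2 + 1))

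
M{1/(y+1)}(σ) pi*csc(pi*σ)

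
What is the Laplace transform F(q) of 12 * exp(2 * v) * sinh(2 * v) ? 24/(q * (q - 4) ) 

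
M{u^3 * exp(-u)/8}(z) gamma(z + 3)/8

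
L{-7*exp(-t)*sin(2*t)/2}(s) -7/((s + 1)^2 + 4)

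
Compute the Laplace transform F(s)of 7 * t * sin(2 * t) 28 * s/(s^2+4)^2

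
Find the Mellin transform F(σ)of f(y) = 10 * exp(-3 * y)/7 10 * gamma(σ)/(7 * 3^σ)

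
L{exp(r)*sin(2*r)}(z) 2/((z - 1)^2 + 4)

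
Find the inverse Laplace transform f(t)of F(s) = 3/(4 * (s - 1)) 3 * exp(t)/4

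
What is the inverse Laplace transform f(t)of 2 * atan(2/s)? 2 * sin(2 * t)/t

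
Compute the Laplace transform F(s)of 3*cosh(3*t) 3*s/(s^2 - 9)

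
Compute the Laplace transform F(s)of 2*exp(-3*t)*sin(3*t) 6/((s + 3)^2 + 9)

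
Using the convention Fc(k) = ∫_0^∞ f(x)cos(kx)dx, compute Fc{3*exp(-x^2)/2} 3*sqrt(pi)*exp(-k^2/4)/4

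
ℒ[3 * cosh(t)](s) 3 * s/(s^2 - 1)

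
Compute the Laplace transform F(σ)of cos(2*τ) σ/(σ^2 + 4)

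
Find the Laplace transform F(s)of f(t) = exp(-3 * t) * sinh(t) 1/((s + 3)^2 - 1)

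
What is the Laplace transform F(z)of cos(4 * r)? z/(z^2 + 16)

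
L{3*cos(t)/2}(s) 3*s/(2*(s^2 + 1))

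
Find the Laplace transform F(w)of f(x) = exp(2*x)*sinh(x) 1/((w - 2)^2-1)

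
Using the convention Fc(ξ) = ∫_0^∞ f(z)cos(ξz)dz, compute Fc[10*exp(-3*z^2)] 5*sqrt(3)*sqrt(pi)*exp(-ξ^2/12)/3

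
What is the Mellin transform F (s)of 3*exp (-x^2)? 3*gamma (s/2)/2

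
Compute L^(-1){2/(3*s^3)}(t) t^2/3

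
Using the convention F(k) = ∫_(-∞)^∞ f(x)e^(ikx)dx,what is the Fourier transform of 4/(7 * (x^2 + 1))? 4 * pi * exp(-Abs(k))/7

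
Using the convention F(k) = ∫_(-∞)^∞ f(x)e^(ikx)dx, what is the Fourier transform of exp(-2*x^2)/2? sqrt(2)*sqrt(pi)*exp(-k^2/8)/4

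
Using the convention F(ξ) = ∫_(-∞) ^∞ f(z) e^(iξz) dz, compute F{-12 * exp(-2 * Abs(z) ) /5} -48/(5 * ξ^2 + 20) 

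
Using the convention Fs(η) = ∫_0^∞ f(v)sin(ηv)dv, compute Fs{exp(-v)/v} atan(η)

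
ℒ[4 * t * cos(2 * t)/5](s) 4 * (s^2 - 4)/(5 * (s^2 + 4)^2)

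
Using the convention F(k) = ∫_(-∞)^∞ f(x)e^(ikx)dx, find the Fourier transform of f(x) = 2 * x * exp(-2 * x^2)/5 sqrt(2) * I * sqrt(pi) * k * exp(-k^2/8)/20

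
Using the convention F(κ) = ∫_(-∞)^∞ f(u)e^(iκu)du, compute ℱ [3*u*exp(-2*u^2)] 3*sqrt(2)*I*sqrt(pi)*κ*exp(-κ^2/8)/8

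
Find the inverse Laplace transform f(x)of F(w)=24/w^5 x^4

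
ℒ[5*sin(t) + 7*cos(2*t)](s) 7*s/(s^2 + 4) + 5/(s^2 + 1)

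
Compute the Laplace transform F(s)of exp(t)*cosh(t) (s - 1)/(s*(s - 2))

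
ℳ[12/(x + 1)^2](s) -12 * pi * (s - 1)/sin(pi * s)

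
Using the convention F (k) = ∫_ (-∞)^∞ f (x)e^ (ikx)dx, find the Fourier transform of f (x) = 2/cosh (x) 2 * pi/cosh (pi * k/2)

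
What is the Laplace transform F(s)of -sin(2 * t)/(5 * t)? -atan(2/s)/5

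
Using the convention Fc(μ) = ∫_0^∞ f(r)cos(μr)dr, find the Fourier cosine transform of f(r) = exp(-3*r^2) sqrt(3)*sqrt(pi)*exp(-μ^2/12)/6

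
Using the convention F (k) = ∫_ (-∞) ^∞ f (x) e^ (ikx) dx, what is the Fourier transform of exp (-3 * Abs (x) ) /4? 3/ (2 * (k^2 + 9) ) 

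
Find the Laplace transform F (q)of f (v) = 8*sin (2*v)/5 16/ (5*(q^2 + 4))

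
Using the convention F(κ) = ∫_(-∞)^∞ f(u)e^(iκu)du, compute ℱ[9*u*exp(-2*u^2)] 9*sqrt(2)*I*sqrt(pi)*κ*exp(-κ^2/8)/8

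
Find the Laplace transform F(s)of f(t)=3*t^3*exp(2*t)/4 9/(2*(s - 2)^4)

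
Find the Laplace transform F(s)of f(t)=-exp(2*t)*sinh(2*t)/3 -2/(3*s*(s - 4))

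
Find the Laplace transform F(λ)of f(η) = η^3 6/λ^4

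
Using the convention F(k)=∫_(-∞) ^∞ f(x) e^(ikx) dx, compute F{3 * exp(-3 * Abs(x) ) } 18/(k^2 + 9) 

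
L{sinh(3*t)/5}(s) 3/(5*(s^2 - 9))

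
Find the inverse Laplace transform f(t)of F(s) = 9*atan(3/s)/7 9*sin(3*t)/(7*t)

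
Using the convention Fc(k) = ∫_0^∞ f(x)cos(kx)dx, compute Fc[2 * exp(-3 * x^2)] sqrt(3) * sqrt(pi) * exp(-k^2/12)/3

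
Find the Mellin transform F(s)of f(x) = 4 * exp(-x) 4 * gamma(s)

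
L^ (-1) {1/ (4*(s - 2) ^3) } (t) t^2*exp (2*t) /8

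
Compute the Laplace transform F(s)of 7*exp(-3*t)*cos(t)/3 7*(s + 3)/(3*((s + 3)^2 + 1))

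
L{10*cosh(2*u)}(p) 10*p/(p^2 - 4)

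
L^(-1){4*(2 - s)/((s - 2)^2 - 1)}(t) -4*exp(2*t)*cosh(t)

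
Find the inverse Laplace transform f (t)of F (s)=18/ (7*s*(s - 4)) 9*exp (2*t)*sinh (2*t)/7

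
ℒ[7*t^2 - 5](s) 14/s^3 - 5/s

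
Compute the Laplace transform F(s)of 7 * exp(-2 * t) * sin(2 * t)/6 7/(3 * ((s + 2)^2 + 4))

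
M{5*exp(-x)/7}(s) 5*gamma(s)/7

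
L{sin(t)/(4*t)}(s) atan(1/s)/4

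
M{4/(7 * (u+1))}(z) 4 * pi * csc(pi * z)/7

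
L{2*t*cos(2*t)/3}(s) 2*(s^2 - 4)/(3*(s^2 + 4)^2)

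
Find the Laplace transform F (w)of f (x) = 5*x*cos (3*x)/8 5*(w^2-9)/ (8*(w^2 + 9)^2)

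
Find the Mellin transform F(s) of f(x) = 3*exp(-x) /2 3*gamma(s) /2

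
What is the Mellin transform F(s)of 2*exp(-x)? 2*gamma(s)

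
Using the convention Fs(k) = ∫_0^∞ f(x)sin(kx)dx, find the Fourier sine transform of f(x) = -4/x -2 * pi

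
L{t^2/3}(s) 2/(3*s^3)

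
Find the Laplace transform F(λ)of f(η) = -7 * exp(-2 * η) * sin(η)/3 -7/(3 * (λ + 2)^2 + 3)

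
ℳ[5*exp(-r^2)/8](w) 5*gamma(w/2)/16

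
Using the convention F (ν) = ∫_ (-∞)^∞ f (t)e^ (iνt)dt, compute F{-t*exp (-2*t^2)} -sqrt (2)*I*sqrt (pi)*ν*exp (-ν^2/8)/8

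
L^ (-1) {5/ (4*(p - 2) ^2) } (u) 5*u*exp (2*u) /4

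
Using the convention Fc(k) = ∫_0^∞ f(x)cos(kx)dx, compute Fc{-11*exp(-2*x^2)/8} -11*sqrt(2)*sqrt(pi)*exp(-k^2/8)/32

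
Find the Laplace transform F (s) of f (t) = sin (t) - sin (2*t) 1/ (s^2 + 1) - 2/ (s^2 + 4) 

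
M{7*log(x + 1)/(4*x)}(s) -7*pi*csc(pi*s)/(4*s - 4)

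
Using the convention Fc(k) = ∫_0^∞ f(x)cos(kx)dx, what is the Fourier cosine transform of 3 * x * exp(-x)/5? 3 * (1 - k^2)/(5 * (k^2 + 1)^2)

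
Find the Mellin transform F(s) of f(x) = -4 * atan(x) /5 2 * pi * sec(pi * s/2) /(5 * s) 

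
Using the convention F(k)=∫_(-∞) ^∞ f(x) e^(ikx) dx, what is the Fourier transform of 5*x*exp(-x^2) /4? 5*I*sqrt(pi)*k*exp(-k^2/4) /8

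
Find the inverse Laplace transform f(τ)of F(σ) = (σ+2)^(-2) τ*exp(-2*τ)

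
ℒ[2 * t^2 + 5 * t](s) 4/s^3 + 5/s^2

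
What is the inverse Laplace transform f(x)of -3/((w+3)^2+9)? -exp(-3*x)*sin(3*x)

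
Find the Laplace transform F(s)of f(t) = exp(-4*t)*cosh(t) (s + 4)/((s + 4)^2-1)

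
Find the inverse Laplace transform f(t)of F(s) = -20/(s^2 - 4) -10 * sinh(2 * t)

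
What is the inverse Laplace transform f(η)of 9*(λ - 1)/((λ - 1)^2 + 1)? 9*exp(η)*cos(η)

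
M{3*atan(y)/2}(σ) -3*pi*sec(pi*σ/2)/(4*σ)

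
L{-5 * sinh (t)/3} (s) -5/ (3 * s^2 - 3)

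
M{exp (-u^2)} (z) gamma (z/2)/2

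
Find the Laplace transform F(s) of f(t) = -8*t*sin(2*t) -32*s/(s^2 + 4) ^2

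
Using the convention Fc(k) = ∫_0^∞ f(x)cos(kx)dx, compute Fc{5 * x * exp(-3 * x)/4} 5 * (9 - k^2)/(4 * (k^2+9)^2)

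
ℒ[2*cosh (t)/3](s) 2*s/ (3*(s^2 - 1))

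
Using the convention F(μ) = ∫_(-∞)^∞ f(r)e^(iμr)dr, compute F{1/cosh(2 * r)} pi/(2 * cosh(pi * μ/4))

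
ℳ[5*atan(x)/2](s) -5*pi*sec(pi*s/2)/(4*s)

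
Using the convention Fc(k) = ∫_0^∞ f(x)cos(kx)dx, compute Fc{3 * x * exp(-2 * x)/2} 3 * (4 - k^2)/(2 * (k^2+4)^2)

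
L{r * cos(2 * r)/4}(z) (z^2 - 4)/(4 * (z^2 + 4)^2)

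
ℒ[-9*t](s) -9/s^2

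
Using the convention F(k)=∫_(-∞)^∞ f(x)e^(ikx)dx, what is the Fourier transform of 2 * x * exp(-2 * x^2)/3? sqrt(2) * I * sqrt(pi) * k * exp(-k^2/8)/12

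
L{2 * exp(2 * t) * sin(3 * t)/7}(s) 6/(7 * ((s - 2)^2 + 9))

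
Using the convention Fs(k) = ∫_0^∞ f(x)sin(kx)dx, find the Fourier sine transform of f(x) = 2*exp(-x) 2*k/(k^2 + 1)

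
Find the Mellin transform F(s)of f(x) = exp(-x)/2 gamma(s)/2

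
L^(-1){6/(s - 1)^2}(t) 6 * t * exp(t)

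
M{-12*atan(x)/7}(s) 6*pi*sec(pi*s/2)/(7*s)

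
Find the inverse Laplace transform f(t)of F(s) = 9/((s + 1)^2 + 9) 3*exp(-t)*sin(3*t)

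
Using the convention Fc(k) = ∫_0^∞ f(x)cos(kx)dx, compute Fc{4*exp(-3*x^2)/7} 2*sqrt(3)*sqrt(pi)*exp(-k^2/12)/21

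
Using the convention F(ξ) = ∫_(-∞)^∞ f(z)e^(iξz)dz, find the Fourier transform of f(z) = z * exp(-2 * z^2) sqrt(2) * I * sqrt(pi) * ξ * exp(-ξ^2/8)/8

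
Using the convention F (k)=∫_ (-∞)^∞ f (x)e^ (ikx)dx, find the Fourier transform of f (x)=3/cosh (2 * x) 3 * pi/ (2 * cosh (pi * k/4))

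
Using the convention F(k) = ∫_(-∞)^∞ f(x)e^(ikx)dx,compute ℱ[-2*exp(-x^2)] -2*sqrt(pi)*exp(-k^2/4)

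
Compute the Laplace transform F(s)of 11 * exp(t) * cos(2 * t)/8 11 * (s - 1)/(8 * ((s - 1)^2 + 4))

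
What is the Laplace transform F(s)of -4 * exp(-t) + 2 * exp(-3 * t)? 2/(s + 3) - 4/(s + 1)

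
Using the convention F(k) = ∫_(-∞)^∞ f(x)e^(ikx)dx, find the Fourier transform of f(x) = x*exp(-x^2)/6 I*sqrt(pi)*k*exp(-k^2/4)/12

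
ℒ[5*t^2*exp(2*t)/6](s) 5/(3*(s - 2)^3)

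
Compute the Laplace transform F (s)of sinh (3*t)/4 3/ (4*(s^2 - 9))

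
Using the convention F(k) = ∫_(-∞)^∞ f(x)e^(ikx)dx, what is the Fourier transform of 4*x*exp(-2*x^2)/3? sqrt(2)*I*sqrt(pi)*k*exp(-k^2/8)/6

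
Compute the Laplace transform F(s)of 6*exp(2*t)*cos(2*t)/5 6*(s - 2)/(5*((s - 2)^2 + 4))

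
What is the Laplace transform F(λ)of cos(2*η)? λ/(λ^2 + 4)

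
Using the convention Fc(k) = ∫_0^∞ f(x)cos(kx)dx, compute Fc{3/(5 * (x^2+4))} 3 * pi * exp(-2 * k)/20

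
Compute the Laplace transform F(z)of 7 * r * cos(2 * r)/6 7 * (z^2-4)/(6 * (z^2+4)^2)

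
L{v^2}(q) 2/q^3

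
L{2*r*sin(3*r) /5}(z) 12*z/(5*(z^2+9) ^2) 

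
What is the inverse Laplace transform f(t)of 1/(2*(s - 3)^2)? t*exp(3*t)/2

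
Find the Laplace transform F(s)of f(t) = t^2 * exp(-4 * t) 2/(s + 4)^3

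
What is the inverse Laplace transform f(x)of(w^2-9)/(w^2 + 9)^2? x*cos(3*x)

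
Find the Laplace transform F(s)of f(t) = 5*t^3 30/s^4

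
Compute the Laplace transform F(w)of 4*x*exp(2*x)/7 4/(7*(w - 2)^2)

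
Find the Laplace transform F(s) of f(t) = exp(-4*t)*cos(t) (s + 4) /((s + 4) ^2 + 1) 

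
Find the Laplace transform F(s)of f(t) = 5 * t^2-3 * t 10/s^3-3/s^2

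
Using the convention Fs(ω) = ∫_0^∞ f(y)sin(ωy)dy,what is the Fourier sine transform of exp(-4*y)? ω/(ω^2 + 16)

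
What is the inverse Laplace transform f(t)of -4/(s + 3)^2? -4 * t * exp(-3 * t)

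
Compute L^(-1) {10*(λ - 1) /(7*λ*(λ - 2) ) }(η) 10*exp(η)*cosh(η) /7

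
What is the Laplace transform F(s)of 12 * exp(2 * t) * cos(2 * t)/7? 12 * (s - 2)/(7 * ((s - 2)^2 + 4))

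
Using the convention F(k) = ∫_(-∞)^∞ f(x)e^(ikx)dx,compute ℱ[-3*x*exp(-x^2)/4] -3*I*sqrt(pi)*k*exp(-k^2/4)/8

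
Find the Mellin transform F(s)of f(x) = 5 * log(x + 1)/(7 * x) -5 * pi * csc(pi * s)/(7 * s - 7)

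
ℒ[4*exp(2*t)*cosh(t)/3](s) 4*(s - 2)/(3*((s - 2)^2 - 1))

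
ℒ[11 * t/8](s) 11/ (8 * s^2)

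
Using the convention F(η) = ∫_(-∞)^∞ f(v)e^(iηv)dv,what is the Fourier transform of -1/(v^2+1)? -pi*exp(-Abs(η))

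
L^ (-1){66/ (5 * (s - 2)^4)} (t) 11 * t^3 * exp (2 * t)/5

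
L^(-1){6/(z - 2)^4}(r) r^3*exp(2*r)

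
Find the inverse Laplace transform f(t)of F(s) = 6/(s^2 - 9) 2*sinh(3*t)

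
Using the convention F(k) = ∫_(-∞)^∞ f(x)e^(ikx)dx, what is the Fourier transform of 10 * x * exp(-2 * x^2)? 5 * sqrt(2) * I * sqrt(pi) * k * exp(-k^2/8)/4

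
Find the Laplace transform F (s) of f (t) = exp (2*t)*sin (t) 1/ ( (s - 2) ^2 + 1) 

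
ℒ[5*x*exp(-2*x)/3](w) 5/(3*(w + 2)^2)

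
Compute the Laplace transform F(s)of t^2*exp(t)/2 (s - 1)^(-3)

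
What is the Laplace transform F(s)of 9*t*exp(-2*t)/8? 9/(8*(s + 2)^2)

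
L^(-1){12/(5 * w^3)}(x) 6 * x^2/5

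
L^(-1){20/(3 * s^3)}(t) 10 * t^2/3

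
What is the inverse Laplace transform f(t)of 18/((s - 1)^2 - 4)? 9*exp(t)*sinh(2*t)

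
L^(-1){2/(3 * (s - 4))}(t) 2 * exp(4 * t)/3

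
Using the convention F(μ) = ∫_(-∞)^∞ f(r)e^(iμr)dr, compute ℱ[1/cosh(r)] pi/cosh(pi*μ/2)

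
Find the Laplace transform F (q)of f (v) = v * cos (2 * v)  (q^2-4)/ (q^2 + 4)^2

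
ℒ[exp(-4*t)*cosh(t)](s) (s + 4)/((s + 4)^2-1)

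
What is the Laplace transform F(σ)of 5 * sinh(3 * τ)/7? 15/(7 * (σ^2 - 9))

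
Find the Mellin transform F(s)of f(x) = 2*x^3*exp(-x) 2*gamma(s + 3)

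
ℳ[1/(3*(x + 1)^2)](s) (-pi*s + pi)/(3*sin(pi*s))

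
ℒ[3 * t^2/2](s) 3/s^3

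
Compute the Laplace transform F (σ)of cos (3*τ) σ/ (σ^2 + 9)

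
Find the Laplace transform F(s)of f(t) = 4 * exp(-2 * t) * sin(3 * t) 12/((s + 2)^2 + 9)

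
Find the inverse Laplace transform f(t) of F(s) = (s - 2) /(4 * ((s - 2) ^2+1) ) exp(2 * t) * cos(t) /4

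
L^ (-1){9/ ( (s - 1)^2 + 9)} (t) 3*exp (t)*sin (3*t)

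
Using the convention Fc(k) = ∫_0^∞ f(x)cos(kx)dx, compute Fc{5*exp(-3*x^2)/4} 5*sqrt(3)*sqrt(pi)*exp(-k^2/12)/24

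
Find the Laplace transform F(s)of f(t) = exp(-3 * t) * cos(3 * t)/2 (s+3)/(2 * ((s+3)^2+9))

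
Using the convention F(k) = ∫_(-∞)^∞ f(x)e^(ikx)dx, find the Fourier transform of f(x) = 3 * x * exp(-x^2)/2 3 * I * sqrt(pi) * k * exp(-k^2/4)/4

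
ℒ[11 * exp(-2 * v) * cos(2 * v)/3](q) 11 * (q + 2)/(3 * ((q + 2)^2 + 4))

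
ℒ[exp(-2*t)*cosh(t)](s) (s + 2)/((s + 2)^2 - 1)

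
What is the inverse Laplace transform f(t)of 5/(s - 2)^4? 5*t^3*exp(2*t)/6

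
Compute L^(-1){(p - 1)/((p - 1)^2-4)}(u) exp(u) * cosh(2 * u)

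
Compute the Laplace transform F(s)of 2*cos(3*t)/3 2*s/(3*(s^2 + 9))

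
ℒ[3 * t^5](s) 360/s^6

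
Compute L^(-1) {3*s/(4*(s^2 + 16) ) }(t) 3*cos(4*t) /4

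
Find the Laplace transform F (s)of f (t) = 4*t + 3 3/s + 4/s^2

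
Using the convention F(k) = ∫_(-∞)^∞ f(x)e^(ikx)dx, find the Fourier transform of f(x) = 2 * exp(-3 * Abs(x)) 12/(k^2 + 9)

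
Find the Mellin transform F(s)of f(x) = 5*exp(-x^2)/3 5*gamma(s/2)/6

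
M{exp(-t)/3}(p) gamma(p)/3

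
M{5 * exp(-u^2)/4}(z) 5 * gamma(z/2)/8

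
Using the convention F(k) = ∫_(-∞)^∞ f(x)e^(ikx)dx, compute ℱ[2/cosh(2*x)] pi/cosh(pi*k/4)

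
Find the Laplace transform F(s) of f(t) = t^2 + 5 5/s + 2/s^3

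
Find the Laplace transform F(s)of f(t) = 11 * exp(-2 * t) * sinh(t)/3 11/(3 * ((s + 2)^2 - 1))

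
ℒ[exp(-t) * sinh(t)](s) 1/(s * (s + 2))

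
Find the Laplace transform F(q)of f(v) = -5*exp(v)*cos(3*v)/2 5*(1 - q)/(2*((q - 1)^2 + 9))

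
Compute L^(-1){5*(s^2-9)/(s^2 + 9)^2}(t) 5*t*cos(3*t)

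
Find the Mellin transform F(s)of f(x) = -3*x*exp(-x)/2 -3*gamma(s + 1)/2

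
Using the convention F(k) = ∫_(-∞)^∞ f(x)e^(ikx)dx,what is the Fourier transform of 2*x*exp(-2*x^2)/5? sqrt(2)*I*sqrt(pi)*k*exp(-k^2/8)/20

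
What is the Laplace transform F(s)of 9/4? 9/(4*s)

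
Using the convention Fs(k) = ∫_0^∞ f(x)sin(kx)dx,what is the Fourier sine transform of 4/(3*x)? 2*pi/3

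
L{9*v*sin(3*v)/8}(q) 27*q/(4*(q^2 + 9)^2)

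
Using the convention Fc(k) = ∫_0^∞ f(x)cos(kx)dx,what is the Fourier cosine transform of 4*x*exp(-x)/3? 4*(1 - k^2)/(3*(k^2+1)^2)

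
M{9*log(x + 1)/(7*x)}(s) -9*pi*csc(pi*s)/(7*s - 7)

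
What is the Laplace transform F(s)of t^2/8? 1/(4 * s^3)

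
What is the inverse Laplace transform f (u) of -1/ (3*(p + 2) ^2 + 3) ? -exp (-2*u)*sin (u) /3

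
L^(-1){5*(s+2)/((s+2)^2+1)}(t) 5*exp(-2*t)*cos(t)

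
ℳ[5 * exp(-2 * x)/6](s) 5 * gamma(s)/(6 * 2^s)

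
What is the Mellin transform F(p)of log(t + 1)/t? -pi*csc(pi*p)/(p - 1)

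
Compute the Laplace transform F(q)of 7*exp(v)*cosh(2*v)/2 7*(q - 1)/(2*((q - 1)^2-4))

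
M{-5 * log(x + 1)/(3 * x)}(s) 5 * pi * csc(pi * s)/(3 * (s - 1))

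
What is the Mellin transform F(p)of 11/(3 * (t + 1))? 11 * pi * csc(pi * p)/3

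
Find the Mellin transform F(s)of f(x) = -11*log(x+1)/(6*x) 11*pi*csc(pi*s)/(6*(s - 1))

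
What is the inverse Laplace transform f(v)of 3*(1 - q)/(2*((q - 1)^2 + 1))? -3*exp(v)*cos(v)/2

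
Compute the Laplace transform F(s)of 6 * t 6/s^2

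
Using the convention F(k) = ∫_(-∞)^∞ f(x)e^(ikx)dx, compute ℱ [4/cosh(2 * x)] 2 * pi/cosh(pi * k/4)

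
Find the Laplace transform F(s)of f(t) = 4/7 4/(7 * s)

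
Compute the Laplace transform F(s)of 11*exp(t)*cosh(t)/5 11*(s - 1)/(5*s*(s - 2))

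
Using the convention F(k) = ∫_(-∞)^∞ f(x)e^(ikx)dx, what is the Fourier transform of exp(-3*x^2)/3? sqrt(3)*sqrt(pi)*exp(-k^2/12)/9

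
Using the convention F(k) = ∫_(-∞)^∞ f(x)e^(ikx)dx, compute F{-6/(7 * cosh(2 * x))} -3 * pi/(7 * cosh(pi * k/4))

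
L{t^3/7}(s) 6/(7 * s^4)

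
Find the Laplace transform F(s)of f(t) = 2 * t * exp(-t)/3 2/(3 * (s + 1)^2)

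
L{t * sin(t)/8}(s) s/(4 * (s^2 + 1)^2)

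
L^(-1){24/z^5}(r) r^4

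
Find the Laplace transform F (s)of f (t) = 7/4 7/ (4 * s)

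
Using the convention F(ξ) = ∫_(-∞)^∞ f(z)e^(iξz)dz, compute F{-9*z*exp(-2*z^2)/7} -9*sqrt(2)*I*sqrt(pi)*ξ*exp(-ξ^2/8)/56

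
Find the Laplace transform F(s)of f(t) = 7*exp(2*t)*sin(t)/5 7/(5*((s - 2)^2 + 1))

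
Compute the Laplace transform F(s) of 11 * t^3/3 22/s^4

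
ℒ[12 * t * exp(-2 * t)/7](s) 12/(7 * (s + 2)^2)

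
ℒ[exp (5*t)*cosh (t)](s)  (s - 5)/ ( (s - 5)^2 - 1)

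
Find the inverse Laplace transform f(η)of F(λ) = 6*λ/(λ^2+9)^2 η*sin(3*η)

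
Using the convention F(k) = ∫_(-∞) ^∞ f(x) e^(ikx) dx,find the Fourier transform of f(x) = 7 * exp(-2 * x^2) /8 7 * sqrt(2) * sqrt(pi) * exp(-k^2/8) /16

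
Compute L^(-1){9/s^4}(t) 3*t^3/2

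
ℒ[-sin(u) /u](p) -atan(1/p) 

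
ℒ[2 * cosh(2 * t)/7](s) 2 * s/(7 * (s^2 - 4))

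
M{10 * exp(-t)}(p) 10 * gamma(p)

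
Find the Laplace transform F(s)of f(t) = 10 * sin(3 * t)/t 10 * atan(3/s)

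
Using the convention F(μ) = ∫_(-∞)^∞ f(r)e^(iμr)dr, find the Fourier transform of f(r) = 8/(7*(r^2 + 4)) 4*pi*exp(-2*Abs(μ))/7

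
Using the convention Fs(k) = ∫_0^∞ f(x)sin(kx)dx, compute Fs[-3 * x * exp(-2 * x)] -12 * k/(k^2+4)^2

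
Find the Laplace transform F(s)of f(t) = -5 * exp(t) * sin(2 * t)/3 -10/(3 * (s - 1)^2 + 12)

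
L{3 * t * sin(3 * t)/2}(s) 9 * s/(s^2 + 9)^2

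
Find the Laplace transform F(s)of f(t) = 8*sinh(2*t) 16/(s^2-4)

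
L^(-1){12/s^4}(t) 2*t^3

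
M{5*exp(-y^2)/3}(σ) 5*gamma(σ/2)/6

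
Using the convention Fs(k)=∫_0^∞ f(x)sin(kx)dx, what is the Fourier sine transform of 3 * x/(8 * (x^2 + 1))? 3 * pi * exp(-k)/16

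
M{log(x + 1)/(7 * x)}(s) -pi * csc(pi * s)/(7 * s - 7)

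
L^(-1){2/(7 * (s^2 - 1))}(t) 2 * sinh(t)/7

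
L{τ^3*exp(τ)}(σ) 6/(σ - 1)^4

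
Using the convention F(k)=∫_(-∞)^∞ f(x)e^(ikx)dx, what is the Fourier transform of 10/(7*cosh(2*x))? 5*pi/(7*cosh(pi*k/4))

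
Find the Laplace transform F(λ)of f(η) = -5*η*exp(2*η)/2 -5/(2*(λ - 2)^2)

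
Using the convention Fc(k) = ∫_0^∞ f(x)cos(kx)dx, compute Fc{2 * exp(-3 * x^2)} sqrt(3) * sqrt(pi) * exp(-k^2/12)/3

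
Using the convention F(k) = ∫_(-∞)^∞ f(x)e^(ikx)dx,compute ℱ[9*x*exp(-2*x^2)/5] 9*sqrt(2)*I*sqrt(pi)*k*exp(-k^2/8)/40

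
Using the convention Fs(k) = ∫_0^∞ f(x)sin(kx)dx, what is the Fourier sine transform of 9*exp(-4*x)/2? 9*k/(2*(k^2 + 16))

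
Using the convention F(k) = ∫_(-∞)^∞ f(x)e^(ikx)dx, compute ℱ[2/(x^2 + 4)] pi * exp(-2 * Abs(k))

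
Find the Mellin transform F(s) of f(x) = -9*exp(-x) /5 -9*gamma(s) /5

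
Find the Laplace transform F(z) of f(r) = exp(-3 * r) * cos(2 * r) (z+3) /((z+3) ^2+4) 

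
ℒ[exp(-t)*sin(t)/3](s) 1/(3*((s + 1)^2 + 1))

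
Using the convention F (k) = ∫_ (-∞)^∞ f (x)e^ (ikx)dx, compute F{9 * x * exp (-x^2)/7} 9 * I * sqrt (pi) * k * exp (-k^2/4)/14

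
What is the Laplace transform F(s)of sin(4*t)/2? 2/(s^2 + 16)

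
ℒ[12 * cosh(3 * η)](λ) 12 * λ/(λ^2-9)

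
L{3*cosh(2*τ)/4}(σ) 3*σ/(4*(σ^2 - 4))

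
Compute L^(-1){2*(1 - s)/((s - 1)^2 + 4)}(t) -2*exp(t)*cos(2*t)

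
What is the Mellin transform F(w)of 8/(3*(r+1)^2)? -8*pi*(w - 1)/(3*sin(pi*w))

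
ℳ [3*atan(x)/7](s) -3*pi*sec(pi*s/2)/(14*s)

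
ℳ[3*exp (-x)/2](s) 3*gamma (s)/2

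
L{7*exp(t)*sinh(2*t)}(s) 14/((s - 1)^2 - 4)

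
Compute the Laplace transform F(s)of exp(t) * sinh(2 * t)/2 1/((s - 1)^2 - 4)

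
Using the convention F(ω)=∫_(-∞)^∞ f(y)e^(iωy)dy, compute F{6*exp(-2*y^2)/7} 3*sqrt(2)*sqrt(pi)*exp(-ω^2/8)/7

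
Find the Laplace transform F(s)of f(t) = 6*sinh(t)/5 6/(5*(s^2-1))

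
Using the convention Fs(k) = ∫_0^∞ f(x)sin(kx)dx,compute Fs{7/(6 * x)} 7 * pi/12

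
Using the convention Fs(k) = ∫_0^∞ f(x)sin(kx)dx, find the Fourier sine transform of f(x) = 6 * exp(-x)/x 6 * atan(k)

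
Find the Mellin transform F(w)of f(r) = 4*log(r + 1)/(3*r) -4*pi*csc(pi*w)/(3*w - 3)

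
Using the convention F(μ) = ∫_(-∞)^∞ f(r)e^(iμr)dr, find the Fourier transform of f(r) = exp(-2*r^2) sqrt(2)*sqrt(pi)*exp(-μ^2/8)/2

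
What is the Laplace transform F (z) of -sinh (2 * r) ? -2/ (z^2 - 4) 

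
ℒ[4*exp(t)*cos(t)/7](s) 4*(s - 1)/(7*((s - 1)^2 + 1))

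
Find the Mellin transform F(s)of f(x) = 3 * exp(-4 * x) 3 * gamma(s)/4^s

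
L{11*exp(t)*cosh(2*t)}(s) 11*(s - 1)/((s - 1)^2 - 4)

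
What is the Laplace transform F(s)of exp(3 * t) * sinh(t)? 1/((s - 3)^2 - 1)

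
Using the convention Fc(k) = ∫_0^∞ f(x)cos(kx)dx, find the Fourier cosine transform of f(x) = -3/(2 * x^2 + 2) -3 * pi * exp(-k)/4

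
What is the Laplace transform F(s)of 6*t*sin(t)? 12*s/(s^2 + 1)^2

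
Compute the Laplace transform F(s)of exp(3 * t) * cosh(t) (s - 3)/((s - 3)^2-1)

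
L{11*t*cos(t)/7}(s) 11*(s^2 - 1)/(7*(s^2 + 1)^2)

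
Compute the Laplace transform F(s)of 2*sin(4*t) 8/(s^2 + 16)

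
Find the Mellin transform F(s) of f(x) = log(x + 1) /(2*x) -pi*csc(pi*s) /(2*s - 2) 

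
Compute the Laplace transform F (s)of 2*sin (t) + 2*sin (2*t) 4/ (s^2 + 4) + 2/ (s^2 + 1)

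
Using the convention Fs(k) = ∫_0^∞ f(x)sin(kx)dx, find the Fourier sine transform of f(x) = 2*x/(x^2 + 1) pi*exp(-k)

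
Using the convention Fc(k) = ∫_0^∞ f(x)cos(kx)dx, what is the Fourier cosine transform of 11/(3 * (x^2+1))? 11 * pi * exp(-k)/6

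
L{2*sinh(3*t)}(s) 6/(s^2 - 9)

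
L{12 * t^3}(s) 72/s^4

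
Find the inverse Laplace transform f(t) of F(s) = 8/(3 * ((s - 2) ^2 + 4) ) 4 * exp(2 * t) * sin(2 * t) /3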